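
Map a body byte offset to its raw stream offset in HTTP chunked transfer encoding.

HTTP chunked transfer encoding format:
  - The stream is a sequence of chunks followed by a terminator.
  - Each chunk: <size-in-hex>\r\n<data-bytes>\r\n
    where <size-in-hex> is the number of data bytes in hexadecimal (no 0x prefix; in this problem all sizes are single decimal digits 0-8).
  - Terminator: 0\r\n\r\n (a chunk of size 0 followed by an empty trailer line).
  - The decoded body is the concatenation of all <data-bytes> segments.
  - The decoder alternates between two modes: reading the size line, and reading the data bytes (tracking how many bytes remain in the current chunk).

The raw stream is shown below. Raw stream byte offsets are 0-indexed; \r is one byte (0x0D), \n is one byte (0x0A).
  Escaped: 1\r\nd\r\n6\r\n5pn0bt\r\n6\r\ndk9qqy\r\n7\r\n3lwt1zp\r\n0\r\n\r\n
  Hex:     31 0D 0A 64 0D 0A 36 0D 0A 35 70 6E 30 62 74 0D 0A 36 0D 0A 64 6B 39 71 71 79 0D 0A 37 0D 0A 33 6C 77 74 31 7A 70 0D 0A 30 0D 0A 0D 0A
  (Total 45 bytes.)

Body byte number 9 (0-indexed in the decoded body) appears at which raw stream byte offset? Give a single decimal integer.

Answer: 22

Derivation:
Chunk 1: stream[0..1]='1' size=0x1=1, data at stream[3..4]='d' -> body[0..1], body so far='d'
Chunk 2: stream[6..7]='6' size=0x6=6, data at stream[9..15]='5pn0bt' -> body[1..7], body so far='d5pn0bt'
Chunk 3: stream[17..18]='6' size=0x6=6, data at stream[20..26]='dk9qqy' -> body[7..13], body so far='d5pn0btdk9qqy'
Chunk 4: stream[28..29]='7' size=0x7=7, data at stream[31..38]='3lwt1zp' -> body[13..20], body so far='d5pn0btdk9qqy3lwt1zp'
Chunk 5: stream[40..41]='0' size=0 (terminator). Final body='d5pn0btdk9qqy3lwt1zp' (20 bytes)
Body byte 9 at stream offset 22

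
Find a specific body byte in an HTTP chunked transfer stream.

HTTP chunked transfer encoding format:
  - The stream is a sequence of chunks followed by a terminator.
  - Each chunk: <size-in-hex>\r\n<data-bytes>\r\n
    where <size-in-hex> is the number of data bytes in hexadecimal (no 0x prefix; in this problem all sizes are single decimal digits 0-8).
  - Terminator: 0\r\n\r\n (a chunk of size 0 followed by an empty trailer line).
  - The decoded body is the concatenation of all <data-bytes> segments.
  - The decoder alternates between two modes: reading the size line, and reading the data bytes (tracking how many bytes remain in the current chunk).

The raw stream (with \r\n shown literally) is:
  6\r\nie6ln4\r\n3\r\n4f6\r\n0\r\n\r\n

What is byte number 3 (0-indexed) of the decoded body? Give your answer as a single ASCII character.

Chunk 1: stream[0..1]='6' size=0x6=6, data at stream[3..9]='ie6ln4' -> body[0..6], body so far='ie6ln4'
Chunk 2: stream[11..12]='3' size=0x3=3, data at stream[14..17]='4f6' -> body[6..9], body so far='ie6ln44f6'
Chunk 3: stream[19..20]='0' size=0 (terminator). Final body='ie6ln44f6' (9 bytes)
Body byte 3 = 'l'

Answer: l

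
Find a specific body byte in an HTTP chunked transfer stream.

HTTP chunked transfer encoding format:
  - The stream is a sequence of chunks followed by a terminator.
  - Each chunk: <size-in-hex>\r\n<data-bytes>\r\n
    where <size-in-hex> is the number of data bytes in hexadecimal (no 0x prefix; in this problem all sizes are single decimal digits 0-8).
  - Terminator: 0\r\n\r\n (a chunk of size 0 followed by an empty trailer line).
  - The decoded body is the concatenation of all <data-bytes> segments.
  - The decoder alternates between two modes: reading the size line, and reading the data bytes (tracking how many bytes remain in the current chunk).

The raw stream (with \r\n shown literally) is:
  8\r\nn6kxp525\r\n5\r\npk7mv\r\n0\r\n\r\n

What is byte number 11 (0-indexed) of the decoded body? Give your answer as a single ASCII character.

Answer: m

Derivation:
Chunk 1: stream[0..1]='8' size=0x8=8, data at stream[3..11]='n6kxp525' -> body[0..8], body so far='n6kxp525'
Chunk 2: stream[13..14]='5' size=0x5=5, data at stream[16..21]='pk7mv' -> body[8..13], body so far='n6kxp525pk7mv'
Chunk 3: stream[23..24]='0' size=0 (terminator). Final body='n6kxp525pk7mv' (13 bytes)
Body byte 11 = 'm'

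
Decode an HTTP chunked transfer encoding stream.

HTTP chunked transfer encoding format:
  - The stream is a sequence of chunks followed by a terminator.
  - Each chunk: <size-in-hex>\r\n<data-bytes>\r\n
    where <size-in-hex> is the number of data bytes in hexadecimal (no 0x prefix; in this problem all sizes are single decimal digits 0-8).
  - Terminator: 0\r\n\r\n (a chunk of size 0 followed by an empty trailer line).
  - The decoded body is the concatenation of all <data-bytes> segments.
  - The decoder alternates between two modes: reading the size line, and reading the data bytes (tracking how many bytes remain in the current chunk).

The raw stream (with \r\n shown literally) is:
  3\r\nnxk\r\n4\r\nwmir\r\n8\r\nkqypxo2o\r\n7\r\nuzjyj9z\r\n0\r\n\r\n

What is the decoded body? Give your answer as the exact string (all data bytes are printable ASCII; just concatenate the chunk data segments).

Chunk 1: stream[0..1]='3' size=0x3=3, data at stream[3..6]='nxk' -> body[0..3], body so far='nxk'
Chunk 2: stream[8..9]='4' size=0x4=4, data at stream[11..15]='wmir' -> body[3..7], body so far='nxkwmir'
Chunk 3: stream[17..18]='8' size=0x8=8, data at stream[20..28]='kqypxo2o' -> body[7..15], body so far='nxkwmirkqypxo2o'
Chunk 4: stream[30..31]='7' size=0x7=7, data at stream[33..40]='uzjyj9z' -> body[15..22], body so far='nxkwmirkqypxo2ouzjyj9z'
Chunk 5: stream[42..43]='0' size=0 (terminator). Final body='nxkwmirkqypxo2ouzjyj9z' (22 bytes)

Answer: nxkwmirkqypxo2ouzjyj9z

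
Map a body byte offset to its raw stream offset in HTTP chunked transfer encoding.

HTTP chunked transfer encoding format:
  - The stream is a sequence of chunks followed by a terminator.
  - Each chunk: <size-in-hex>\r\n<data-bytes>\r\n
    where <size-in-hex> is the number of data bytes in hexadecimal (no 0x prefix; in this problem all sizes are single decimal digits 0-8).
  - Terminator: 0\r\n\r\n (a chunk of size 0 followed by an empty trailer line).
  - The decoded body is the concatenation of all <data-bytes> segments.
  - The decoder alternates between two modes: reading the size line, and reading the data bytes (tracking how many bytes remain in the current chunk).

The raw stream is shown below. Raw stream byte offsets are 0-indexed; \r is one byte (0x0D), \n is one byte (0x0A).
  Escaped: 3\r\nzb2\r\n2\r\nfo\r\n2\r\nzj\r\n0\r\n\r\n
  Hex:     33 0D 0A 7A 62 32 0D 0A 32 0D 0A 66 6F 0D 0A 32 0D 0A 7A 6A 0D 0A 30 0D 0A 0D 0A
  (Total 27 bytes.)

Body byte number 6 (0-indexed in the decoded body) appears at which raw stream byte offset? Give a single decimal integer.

Answer: 19

Derivation:
Chunk 1: stream[0..1]='3' size=0x3=3, data at stream[3..6]='zb2' -> body[0..3], body so far='zb2'
Chunk 2: stream[8..9]='2' size=0x2=2, data at stream[11..13]='fo' -> body[3..5], body so far='zb2fo'
Chunk 3: stream[15..16]='2' size=0x2=2, data at stream[18..20]='zj' -> body[5..7], body so far='zb2fozj'
Chunk 4: stream[22..23]='0' size=0 (terminator). Final body='zb2fozj' (7 bytes)
Body byte 6 at stream offset 19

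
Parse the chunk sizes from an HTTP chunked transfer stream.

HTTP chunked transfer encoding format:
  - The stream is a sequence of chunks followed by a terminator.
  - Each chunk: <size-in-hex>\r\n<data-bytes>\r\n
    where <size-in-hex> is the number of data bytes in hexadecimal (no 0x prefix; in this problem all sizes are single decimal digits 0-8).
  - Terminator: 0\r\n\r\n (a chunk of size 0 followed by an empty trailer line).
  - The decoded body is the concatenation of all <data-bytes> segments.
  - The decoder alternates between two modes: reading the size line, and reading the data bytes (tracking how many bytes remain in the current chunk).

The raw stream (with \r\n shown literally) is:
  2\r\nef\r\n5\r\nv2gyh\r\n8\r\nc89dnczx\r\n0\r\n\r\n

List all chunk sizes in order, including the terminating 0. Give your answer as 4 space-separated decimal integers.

Chunk 1: stream[0..1]='2' size=0x2=2, data at stream[3..5]='ef' -> body[0..2], body so far='ef'
Chunk 2: stream[7..8]='5' size=0x5=5, data at stream[10..15]='v2gyh' -> body[2..7], body so far='efv2gyh'
Chunk 3: stream[17..18]='8' size=0x8=8, data at stream[20..28]='c89dnczx' -> body[7..15], body so far='efv2gyhc89dnczx'
Chunk 4: stream[30..31]='0' size=0 (terminator). Final body='efv2gyhc89dnczx' (15 bytes)

Answer: 2 5 8 0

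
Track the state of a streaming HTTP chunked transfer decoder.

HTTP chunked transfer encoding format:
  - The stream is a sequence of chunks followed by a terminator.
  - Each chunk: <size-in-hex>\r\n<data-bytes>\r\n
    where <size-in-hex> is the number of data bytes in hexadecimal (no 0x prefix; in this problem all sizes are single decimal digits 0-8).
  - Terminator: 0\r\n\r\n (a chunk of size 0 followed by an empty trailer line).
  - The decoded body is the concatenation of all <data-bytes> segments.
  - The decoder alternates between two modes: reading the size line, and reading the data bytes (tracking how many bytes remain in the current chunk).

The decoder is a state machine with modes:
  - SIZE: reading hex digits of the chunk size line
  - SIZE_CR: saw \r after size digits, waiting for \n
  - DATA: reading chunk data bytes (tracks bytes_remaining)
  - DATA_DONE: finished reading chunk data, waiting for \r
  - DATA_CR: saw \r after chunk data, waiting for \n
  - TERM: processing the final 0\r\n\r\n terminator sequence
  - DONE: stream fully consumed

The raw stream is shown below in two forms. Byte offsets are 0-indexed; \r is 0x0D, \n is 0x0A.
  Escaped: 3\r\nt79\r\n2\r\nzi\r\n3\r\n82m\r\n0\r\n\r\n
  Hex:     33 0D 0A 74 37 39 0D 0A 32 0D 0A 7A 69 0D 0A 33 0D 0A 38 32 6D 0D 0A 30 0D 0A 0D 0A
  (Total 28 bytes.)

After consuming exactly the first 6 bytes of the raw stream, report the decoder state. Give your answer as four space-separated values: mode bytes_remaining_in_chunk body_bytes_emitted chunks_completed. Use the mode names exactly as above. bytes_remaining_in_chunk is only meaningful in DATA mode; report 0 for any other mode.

Byte 0 = '3': mode=SIZE remaining=0 emitted=0 chunks_done=0
Byte 1 = 0x0D: mode=SIZE_CR remaining=0 emitted=0 chunks_done=0
Byte 2 = 0x0A: mode=DATA remaining=3 emitted=0 chunks_done=0
Byte 3 = 't': mode=DATA remaining=2 emitted=1 chunks_done=0
Byte 4 = '7': mode=DATA remaining=1 emitted=2 chunks_done=0
Byte 5 = '9': mode=DATA_DONE remaining=0 emitted=3 chunks_done=0

Answer: DATA_DONE 0 3 0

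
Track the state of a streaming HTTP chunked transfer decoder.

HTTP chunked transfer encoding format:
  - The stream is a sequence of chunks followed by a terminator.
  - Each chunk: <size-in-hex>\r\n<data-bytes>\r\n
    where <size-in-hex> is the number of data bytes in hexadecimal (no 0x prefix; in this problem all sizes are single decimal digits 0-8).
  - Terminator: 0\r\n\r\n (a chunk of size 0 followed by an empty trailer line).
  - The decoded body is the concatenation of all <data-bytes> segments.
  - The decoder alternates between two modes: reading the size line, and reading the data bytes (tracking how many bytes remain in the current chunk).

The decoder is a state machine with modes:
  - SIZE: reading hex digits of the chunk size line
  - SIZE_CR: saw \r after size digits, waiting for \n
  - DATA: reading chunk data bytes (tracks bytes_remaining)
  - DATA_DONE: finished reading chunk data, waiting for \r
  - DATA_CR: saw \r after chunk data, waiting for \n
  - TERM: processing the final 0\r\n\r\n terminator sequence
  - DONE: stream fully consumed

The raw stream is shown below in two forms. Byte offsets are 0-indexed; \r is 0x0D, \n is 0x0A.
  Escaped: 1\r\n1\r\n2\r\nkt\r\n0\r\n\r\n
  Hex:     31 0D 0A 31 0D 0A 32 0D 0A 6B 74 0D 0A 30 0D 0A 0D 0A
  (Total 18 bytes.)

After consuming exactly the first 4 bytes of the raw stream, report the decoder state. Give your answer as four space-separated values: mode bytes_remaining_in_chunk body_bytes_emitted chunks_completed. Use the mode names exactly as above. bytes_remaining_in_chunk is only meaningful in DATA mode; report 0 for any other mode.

Answer: DATA_DONE 0 1 0

Derivation:
Byte 0 = '1': mode=SIZE remaining=0 emitted=0 chunks_done=0
Byte 1 = 0x0D: mode=SIZE_CR remaining=0 emitted=0 chunks_done=0
Byte 2 = 0x0A: mode=DATA remaining=1 emitted=0 chunks_done=0
Byte 3 = '1': mode=DATA_DONE remaining=0 emitted=1 chunks_done=0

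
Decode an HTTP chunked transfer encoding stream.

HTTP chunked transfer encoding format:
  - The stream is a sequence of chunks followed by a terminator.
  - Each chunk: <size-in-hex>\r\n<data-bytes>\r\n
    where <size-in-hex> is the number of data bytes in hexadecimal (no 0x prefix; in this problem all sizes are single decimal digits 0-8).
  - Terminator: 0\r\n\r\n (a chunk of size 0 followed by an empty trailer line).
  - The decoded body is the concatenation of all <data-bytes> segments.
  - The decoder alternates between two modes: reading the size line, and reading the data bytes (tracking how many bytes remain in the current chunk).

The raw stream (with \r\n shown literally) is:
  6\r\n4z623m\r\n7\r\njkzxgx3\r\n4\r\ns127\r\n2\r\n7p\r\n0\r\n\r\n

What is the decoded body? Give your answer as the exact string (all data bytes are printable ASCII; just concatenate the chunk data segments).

Chunk 1: stream[0..1]='6' size=0x6=6, data at stream[3..9]='4z623m' -> body[0..6], body so far='4z623m'
Chunk 2: stream[11..12]='7' size=0x7=7, data at stream[14..21]='jkzxgx3' -> body[6..13], body so far='4z623mjkzxgx3'
Chunk 3: stream[23..24]='4' size=0x4=4, data at stream[26..30]='s127' -> body[13..17], body so far='4z623mjkzxgx3s127'
Chunk 4: stream[32..33]='2' size=0x2=2, data at stream[35..37]='7p' -> body[17..19], body so far='4z623mjkzxgx3s1277p'
Chunk 5: stream[39..40]='0' size=0 (terminator). Final body='4z623mjkzxgx3s1277p' (19 bytes)

Answer: 4z623mjkzxgx3s1277p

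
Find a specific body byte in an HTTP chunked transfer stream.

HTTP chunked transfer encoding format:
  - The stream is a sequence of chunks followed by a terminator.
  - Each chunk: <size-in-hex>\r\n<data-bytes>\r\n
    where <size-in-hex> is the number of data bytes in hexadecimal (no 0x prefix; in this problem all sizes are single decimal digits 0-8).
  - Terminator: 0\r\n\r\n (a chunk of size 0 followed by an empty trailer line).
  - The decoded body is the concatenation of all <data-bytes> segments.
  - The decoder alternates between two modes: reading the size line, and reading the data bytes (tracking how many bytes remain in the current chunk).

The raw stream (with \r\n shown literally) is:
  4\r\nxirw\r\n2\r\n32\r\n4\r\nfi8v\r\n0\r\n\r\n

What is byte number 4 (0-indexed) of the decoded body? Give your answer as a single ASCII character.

Answer: 3

Derivation:
Chunk 1: stream[0..1]='4' size=0x4=4, data at stream[3..7]='xirw' -> body[0..4], body so far='xirw'
Chunk 2: stream[9..10]='2' size=0x2=2, data at stream[12..14]='32' -> body[4..6], body so far='xirw32'
Chunk 3: stream[16..17]='4' size=0x4=4, data at stream[19..23]='fi8v' -> body[6..10], body so far='xirw32fi8v'
Chunk 4: stream[25..26]='0' size=0 (terminator). Final body='xirw32fi8v' (10 bytes)
Body byte 4 = '3'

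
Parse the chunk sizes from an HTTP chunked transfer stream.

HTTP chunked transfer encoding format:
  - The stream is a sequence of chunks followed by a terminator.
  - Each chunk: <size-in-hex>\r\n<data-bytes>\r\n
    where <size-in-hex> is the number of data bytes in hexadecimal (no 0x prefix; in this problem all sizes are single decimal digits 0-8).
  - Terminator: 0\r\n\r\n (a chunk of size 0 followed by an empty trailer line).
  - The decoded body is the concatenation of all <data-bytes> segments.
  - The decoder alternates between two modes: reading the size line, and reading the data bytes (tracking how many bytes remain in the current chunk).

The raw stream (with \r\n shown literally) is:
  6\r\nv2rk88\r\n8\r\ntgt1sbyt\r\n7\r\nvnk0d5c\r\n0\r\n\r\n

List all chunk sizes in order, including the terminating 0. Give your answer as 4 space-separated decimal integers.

Answer: 6 8 7 0

Derivation:
Chunk 1: stream[0..1]='6' size=0x6=6, data at stream[3..9]='v2rk88' -> body[0..6], body so far='v2rk88'
Chunk 2: stream[11..12]='8' size=0x8=8, data at stream[14..22]='tgt1sbyt' -> body[6..14], body so far='v2rk88tgt1sbyt'
Chunk 3: stream[24..25]='7' size=0x7=7, data at stream[27..34]='vnk0d5c' -> body[14..21], body so far='v2rk88tgt1sbytvnk0d5c'
Chunk 4: stream[36..37]='0' size=0 (terminator). Final body='v2rk88tgt1sbytvnk0d5c' (21 bytes)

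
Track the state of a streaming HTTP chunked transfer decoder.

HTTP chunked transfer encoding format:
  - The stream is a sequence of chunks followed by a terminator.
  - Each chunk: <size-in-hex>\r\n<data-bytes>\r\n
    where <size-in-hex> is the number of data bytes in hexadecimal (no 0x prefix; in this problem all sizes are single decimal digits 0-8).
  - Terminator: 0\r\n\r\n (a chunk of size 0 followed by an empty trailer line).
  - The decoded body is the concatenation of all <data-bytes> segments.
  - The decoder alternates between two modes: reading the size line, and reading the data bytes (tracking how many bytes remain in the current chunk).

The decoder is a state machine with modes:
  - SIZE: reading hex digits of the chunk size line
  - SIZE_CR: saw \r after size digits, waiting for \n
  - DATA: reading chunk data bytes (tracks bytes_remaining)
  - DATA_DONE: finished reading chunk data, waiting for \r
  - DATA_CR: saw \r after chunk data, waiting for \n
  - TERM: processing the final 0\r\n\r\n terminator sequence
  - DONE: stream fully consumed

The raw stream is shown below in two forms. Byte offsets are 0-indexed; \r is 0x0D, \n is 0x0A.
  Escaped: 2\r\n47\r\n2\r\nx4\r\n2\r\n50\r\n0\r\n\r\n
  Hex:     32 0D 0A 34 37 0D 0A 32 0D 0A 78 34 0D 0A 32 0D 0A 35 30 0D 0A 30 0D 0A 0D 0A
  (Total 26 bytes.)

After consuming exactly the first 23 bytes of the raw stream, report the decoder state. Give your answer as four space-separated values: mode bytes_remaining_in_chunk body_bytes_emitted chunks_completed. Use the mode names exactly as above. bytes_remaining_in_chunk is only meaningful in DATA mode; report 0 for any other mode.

Byte 0 = '2': mode=SIZE remaining=0 emitted=0 chunks_done=0
Byte 1 = 0x0D: mode=SIZE_CR remaining=0 emitted=0 chunks_done=0
Byte 2 = 0x0A: mode=DATA remaining=2 emitted=0 chunks_done=0
Byte 3 = '4': mode=DATA remaining=1 emitted=1 chunks_done=0
Byte 4 = '7': mode=DATA_DONE remaining=0 emitted=2 chunks_done=0
Byte 5 = 0x0D: mode=DATA_CR remaining=0 emitted=2 chunks_done=0
Byte 6 = 0x0A: mode=SIZE remaining=0 emitted=2 chunks_done=1
Byte 7 = '2': mode=SIZE remaining=0 emitted=2 chunks_done=1
Byte 8 = 0x0D: mode=SIZE_CR remaining=0 emitted=2 chunks_done=1
Byte 9 = 0x0A: mode=DATA remaining=2 emitted=2 chunks_done=1
Byte 10 = 'x': mode=DATA remaining=1 emitted=3 chunks_done=1
Byte 11 = '4': mode=DATA_DONE remaining=0 emitted=4 chunks_done=1
Byte 12 = 0x0D: mode=DATA_CR remaining=0 emitted=4 chunks_done=1
Byte 13 = 0x0A: mode=SIZE remaining=0 emitted=4 chunks_done=2
Byte 14 = '2': mode=SIZE remaining=0 emitted=4 chunks_done=2
Byte 15 = 0x0D: mode=SIZE_CR remaining=0 emitted=4 chunks_done=2
Byte 16 = 0x0A: mode=DATA remaining=2 emitted=4 chunks_done=2
Byte 17 = '5': mode=DATA remaining=1 emitted=5 chunks_done=2
Byte 18 = '0': mode=DATA_DONE remaining=0 emitted=6 chunks_done=2
Byte 19 = 0x0D: mode=DATA_CR remaining=0 emitted=6 chunks_done=2
Byte 20 = 0x0A: mode=SIZE remaining=0 emitted=6 chunks_done=3
Byte 21 = '0': mode=SIZE remaining=0 emitted=6 chunks_done=3
Byte 22 = 0x0D: mode=SIZE_CR remaining=0 emitted=6 chunks_done=3

Answer: SIZE_CR 0 6 3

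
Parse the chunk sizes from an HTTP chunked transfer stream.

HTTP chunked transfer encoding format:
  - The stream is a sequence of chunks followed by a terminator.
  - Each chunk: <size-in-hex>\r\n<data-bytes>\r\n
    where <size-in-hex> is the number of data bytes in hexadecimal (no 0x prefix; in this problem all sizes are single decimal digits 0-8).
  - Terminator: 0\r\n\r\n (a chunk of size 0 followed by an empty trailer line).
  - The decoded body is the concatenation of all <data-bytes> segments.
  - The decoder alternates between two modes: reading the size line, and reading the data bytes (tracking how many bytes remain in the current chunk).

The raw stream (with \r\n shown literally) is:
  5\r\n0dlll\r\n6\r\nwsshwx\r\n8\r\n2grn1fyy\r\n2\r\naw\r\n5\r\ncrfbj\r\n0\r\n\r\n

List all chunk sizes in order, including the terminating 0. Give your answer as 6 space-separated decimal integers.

Chunk 1: stream[0..1]='5' size=0x5=5, data at stream[3..8]='0dlll' -> body[0..5], body so far='0dlll'
Chunk 2: stream[10..11]='6' size=0x6=6, data at stream[13..19]='wsshwx' -> body[5..11], body so far='0dlllwsshwx'
Chunk 3: stream[21..22]='8' size=0x8=8, data at stream[24..32]='2grn1fyy' -> body[11..19], body so far='0dlllwsshwx2grn1fyy'
Chunk 4: stream[34..35]='2' size=0x2=2, data at stream[37..39]='aw' -> body[19..21], body so far='0dlllwsshwx2grn1fyyaw'
Chunk 5: stream[41..42]='5' size=0x5=5, data at stream[44..49]='crfbj' -> body[21..26], body so far='0dlllwsshwx2grn1fyyawcrfbj'
Chunk 6: stream[51..52]='0' size=0 (terminator). Final body='0dlllwsshwx2grn1fyyawcrfbj' (26 bytes)

Answer: 5 6 8 2 5 0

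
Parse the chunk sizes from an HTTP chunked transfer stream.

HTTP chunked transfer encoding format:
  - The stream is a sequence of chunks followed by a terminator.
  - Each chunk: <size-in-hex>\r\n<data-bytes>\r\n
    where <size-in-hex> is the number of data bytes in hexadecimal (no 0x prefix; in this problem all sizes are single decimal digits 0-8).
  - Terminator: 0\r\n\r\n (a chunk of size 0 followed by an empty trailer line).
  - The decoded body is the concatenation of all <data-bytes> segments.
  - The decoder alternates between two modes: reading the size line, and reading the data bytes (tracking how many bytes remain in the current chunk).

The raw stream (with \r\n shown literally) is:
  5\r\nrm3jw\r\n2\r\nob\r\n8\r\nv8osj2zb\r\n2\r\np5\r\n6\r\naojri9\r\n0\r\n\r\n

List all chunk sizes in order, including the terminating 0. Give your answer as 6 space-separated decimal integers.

Chunk 1: stream[0..1]='5' size=0x5=5, data at stream[3..8]='rm3jw' -> body[0..5], body so far='rm3jw'
Chunk 2: stream[10..11]='2' size=0x2=2, data at stream[13..15]='ob' -> body[5..7], body so far='rm3jwob'
Chunk 3: stream[17..18]='8' size=0x8=8, data at stream[20..28]='v8osj2zb' -> body[7..15], body so far='rm3jwobv8osj2zb'
Chunk 4: stream[30..31]='2' size=0x2=2, data at stream[33..35]='p5' -> body[15..17], body so far='rm3jwobv8osj2zbp5'
Chunk 5: stream[37..38]='6' size=0x6=6, data at stream[40..46]='aojri9' -> body[17..23], body so far='rm3jwobv8osj2zbp5aojri9'
Chunk 6: stream[48..49]='0' size=0 (terminator). Final body='rm3jwobv8osj2zbp5aojri9' (23 bytes)

Answer: 5 2 8 2 6 0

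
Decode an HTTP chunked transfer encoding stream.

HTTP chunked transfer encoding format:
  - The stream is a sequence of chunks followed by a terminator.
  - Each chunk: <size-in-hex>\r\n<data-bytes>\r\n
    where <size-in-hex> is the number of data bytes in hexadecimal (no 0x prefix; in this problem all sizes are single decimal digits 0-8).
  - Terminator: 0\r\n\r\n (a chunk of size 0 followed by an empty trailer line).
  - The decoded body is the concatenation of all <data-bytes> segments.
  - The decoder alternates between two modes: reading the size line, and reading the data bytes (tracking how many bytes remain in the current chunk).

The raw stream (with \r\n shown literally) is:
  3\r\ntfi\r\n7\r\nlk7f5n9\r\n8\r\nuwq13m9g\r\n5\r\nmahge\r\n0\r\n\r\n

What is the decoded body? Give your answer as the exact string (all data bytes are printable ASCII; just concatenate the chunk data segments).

Chunk 1: stream[0..1]='3' size=0x3=3, data at stream[3..6]='tfi' -> body[0..3], body so far='tfi'
Chunk 2: stream[8..9]='7' size=0x7=7, data at stream[11..18]='lk7f5n9' -> body[3..10], body so far='tfilk7f5n9'
Chunk 3: stream[20..21]='8' size=0x8=8, data at stream[23..31]='uwq13m9g' -> body[10..18], body so far='tfilk7f5n9uwq13m9g'
Chunk 4: stream[33..34]='5' size=0x5=5, data at stream[36..41]='mahge' -> body[18..23], body so far='tfilk7f5n9uwq13m9gmahge'
Chunk 5: stream[43..44]='0' size=0 (terminator). Final body='tfilk7f5n9uwq13m9gmahge' (23 bytes)

Answer: tfilk7f5n9uwq13m9gmahge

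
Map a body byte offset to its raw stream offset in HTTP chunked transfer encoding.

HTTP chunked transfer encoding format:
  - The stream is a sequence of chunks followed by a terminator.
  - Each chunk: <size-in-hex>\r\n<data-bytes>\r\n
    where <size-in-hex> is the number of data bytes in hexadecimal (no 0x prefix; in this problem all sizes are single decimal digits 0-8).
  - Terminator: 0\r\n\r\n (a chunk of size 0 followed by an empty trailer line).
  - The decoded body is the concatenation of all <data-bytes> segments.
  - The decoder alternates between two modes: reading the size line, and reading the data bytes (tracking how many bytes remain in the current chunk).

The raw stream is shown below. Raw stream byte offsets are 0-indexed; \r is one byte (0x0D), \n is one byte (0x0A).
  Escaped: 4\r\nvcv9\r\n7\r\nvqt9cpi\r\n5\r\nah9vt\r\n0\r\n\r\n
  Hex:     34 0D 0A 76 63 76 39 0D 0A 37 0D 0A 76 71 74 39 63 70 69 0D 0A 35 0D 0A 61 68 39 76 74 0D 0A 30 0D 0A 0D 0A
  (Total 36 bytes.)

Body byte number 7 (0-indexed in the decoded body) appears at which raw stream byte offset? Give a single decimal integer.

Chunk 1: stream[0..1]='4' size=0x4=4, data at stream[3..7]='vcv9' -> body[0..4], body so far='vcv9'
Chunk 2: stream[9..10]='7' size=0x7=7, data at stream[12..19]='vqt9cpi' -> body[4..11], body so far='vcv9vqt9cpi'
Chunk 3: stream[21..22]='5' size=0x5=5, data at stream[24..29]='ah9vt' -> body[11..16], body so far='vcv9vqt9cpiah9vt'
Chunk 4: stream[31..32]='0' size=0 (terminator). Final body='vcv9vqt9cpiah9vt' (16 bytes)
Body byte 7 at stream offset 15

Answer: 15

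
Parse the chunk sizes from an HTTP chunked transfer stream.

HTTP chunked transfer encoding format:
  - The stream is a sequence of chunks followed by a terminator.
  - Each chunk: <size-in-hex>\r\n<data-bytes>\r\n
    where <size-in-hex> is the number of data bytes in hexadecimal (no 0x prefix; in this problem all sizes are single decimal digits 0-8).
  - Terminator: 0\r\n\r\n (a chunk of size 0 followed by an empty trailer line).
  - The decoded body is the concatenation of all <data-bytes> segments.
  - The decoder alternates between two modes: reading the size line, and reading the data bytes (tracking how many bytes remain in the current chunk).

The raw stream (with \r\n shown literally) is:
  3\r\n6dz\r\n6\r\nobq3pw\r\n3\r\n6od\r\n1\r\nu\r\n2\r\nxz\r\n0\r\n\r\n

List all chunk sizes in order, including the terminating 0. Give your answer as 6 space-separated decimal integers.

Chunk 1: stream[0..1]='3' size=0x3=3, data at stream[3..6]='6dz' -> body[0..3], body so far='6dz'
Chunk 2: stream[8..9]='6' size=0x6=6, data at stream[11..17]='obq3pw' -> body[3..9], body so far='6dzobq3pw'
Chunk 3: stream[19..20]='3' size=0x3=3, data at stream[22..25]='6od' -> body[9..12], body so far='6dzobq3pw6od'
Chunk 4: stream[27..28]='1' size=0x1=1, data at stream[30..31]='u' -> body[12..13], body so far='6dzobq3pw6odu'
Chunk 5: stream[33..34]='2' size=0x2=2, data at stream[36..38]='xz' -> body[13..15], body so far='6dzobq3pw6oduxz'
Chunk 6: stream[40..41]='0' size=0 (terminator). Final body='6dzobq3pw6oduxz' (15 bytes)

Answer: 3 6 3 1 2 0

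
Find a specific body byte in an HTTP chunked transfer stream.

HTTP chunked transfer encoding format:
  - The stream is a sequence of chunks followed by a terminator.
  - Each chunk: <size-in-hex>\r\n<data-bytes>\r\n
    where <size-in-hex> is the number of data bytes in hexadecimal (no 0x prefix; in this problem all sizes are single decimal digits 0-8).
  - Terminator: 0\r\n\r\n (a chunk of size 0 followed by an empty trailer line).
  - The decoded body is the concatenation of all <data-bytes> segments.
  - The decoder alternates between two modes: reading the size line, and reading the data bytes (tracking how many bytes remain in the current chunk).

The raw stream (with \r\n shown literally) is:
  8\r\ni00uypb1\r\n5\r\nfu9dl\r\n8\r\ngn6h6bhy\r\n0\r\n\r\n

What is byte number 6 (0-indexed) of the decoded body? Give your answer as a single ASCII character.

Answer: b

Derivation:
Chunk 1: stream[0..1]='8' size=0x8=8, data at stream[3..11]='i00uypb1' -> body[0..8], body so far='i00uypb1'
Chunk 2: stream[13..14]='5' size=0x5=5, data at stream[16..21]='fu9dl' -> body[8..13], body so far='i00uypb1fu9dl'
Chunk 3: stream[23..24]='8' size=0x8=8, data at stream[26..34]='gn6h6bhy' -> body[13..21], body so far='i00uypb1fu9dlgn6h6bhy'
Chunk 4: stream[36..37]='0' size=0 (terminator). Final body='i00uypb1fu9dlgn6h6bhy' (21 bytes)
Body byte 6 = 'b'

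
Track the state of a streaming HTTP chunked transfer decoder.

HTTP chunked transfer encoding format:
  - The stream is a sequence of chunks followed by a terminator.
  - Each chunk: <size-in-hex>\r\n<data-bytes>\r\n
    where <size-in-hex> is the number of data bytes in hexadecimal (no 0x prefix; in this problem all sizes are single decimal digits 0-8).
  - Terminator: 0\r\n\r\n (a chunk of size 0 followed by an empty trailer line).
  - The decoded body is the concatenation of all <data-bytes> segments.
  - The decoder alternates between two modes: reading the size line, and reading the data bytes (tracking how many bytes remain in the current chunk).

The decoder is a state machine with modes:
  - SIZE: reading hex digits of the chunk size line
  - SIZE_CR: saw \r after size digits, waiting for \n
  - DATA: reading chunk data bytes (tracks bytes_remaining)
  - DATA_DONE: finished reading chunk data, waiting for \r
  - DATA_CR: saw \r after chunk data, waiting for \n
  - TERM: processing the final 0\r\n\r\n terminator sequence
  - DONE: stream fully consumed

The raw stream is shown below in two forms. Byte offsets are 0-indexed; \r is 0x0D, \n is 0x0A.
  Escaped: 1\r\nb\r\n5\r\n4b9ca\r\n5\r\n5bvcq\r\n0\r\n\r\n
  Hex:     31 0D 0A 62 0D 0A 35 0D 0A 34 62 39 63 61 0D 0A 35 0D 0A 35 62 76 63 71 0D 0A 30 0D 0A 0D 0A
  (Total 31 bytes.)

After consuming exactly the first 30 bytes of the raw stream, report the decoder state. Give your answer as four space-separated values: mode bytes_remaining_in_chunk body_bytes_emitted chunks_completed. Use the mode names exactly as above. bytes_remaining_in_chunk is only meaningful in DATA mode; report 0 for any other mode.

Byte 0 = '1': mode=SIZE remaining=0 emitted=0 chunks_done=0
Byte 1 = 0x0D: mode=SIZE_CR remaining=0 emitted=0 chunks_done=0
Byte 2 = 0x0A: mode=DATA remaining=1 emitted=0 chunks_done=0
Byte 3 = 'b': mode=DATA_DONE remaining=0 emitted=1 chunks_done=0
Byte 4 = 0x0D: mode=DATA_CR remaining=0 emitted=1 chunks_done=0
Byte 5 = 0x0A: mode=SIZE remaining=0 emitted=1 chunks_done=1
Byte 6 = '5': mode=SIZE remaining=0 emitted=1 chunks_done=1
Byte 7 = 0x0D: mode=SIZE_CR remaining=0 emitted=1 chunks_done=1
Byte 8 = 0x0A: mode=DATA remaining=5 emitted=1 chunks_done=1
Byte 9 = '4': mode=DATA remaining=4 emitted=2 chunks_done=1
Byte 10 = 'b': mode=DATA remaining=3 emitted=3 chunks_done=1
Byte 11 = '9': mode=DATA remaining=2 emitted=4 chunks_done=1
Byte 12 = 'c': mode=DATA remaining=1 emitted=5 chunks_done=1
Byte 13 = 'a': mode=DATA_DONE remaining=0 emitted=6 chunks_done=1
Byte 14 = 0x0D: mode=DATA_CR remaining=0 emitted=6 chunks_done=1
Byte 15 = 0x0A: mode=SIZE remaining=0 emitted=6 chunks_done=2
Byte 16 = '5': mode=SIZE remaining=0 emitted=6 chunks_done=2
Byte 17 = 0x0D: mode=SIZE_CR remaining=0 emitted=6 chunks_done=2
Byte 18 = 0x0A: mode=DATA remaining=5 emitted=6 chunks_done=2
Byte 19 = '5': mode=DATA remaining=4 emitted=7 chunks_done=2
Byte 20 = 'b': mode=DATA remaining=3 emitted=8 chunks_done=2
Byte 21 = 'v': mode=DATA remaining=2 emitted=9 chunks_done=2
Byte 22 = 'c': mode=DATA remaining=1 emitted=10 chunks_done=2
Byte 23 = 'q': mode=DATA_DONE remaining=0 emitted=11 chunks_done=2
Byte 24 = 0x0D: mode=DATA_CR remaining=0 emitted=11 chunks_done=2
Byte 25 = 0x0A: mode=SIZE remaining=0 emitted=11 chunks_done=3
Byte 26 = '0': mode=SIZE remaining=0 emitted=11 chunks_done=3
Byte 27 = 0x0D: mode=SIZE_CR remaining=0 emitted=11 chunks_done=3
Byte 28 = 0x0A: mode=TERM remaining=0 emitted=11 chunks_done=3
Byte 29 = 0x0D: mode=TERM remaining=0 emitted=11 chunks_done=3

Answer: TERM 0 11 3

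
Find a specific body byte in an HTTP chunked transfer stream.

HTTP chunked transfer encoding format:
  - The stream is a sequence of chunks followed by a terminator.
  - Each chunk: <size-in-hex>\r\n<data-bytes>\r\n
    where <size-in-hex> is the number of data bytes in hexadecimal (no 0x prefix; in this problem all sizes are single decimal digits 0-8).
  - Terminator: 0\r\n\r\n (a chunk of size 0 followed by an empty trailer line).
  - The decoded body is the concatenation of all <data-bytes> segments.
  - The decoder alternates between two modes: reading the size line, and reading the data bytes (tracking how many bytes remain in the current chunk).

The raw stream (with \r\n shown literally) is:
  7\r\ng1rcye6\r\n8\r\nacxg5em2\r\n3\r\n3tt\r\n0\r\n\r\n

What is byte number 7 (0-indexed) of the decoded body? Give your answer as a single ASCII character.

Answer: a

Derivation:
Chunk 1: stream[0..1]='7' size=0x7=7, data at stream[3..10]='g1rcye6' -> body[0..7], body so far='g1rcye6'
Chunk 2: stream[12..13]='8' size=0x8=8, data at stream[15..23]='acxg5em2' -> body[7..15], body so far='g1rcye6acxg5em2'
Chunk 3: stream[25..26]='3' size=0x3=3, data at stream[28..31]='3tt' -> body[15..18], body so far='g1rcye6acxg5em23tt'
Chunk 4: stream[33..34]='0' size=0 (terminator). Final body='g1rcye6acxg5em23tt' (18 bytes)
Body byte 7 = 'a'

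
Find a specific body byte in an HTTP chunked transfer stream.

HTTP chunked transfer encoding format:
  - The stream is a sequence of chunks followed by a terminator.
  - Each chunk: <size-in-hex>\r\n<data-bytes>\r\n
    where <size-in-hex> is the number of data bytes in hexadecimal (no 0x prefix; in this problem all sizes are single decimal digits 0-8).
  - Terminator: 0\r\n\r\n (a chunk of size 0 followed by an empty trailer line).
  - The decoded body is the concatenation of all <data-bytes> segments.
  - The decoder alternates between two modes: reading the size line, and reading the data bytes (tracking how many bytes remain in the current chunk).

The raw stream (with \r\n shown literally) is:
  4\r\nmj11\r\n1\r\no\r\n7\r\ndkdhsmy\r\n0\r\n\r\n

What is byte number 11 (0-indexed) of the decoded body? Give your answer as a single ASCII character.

Chunk 1: stream[0..1]='4' size=0x4=4, data at stream[3..7]='mj11' -> body[0..4], body so far='mj11'
Chunk 2: stream[9..10]='1' size=0x1=1, data at stream[12..13]='o' -> body[4..5], body so far='mj11o'
Chunk 3: stream[15..16]='7' size=0x7=7, data at stream[18..25]='dkdhsmy' -> body[5..12], body so far='mj11odkdhsmy'
Chunk 4: stream[27..28]='0' size=0 (terminator). Final body='mj11odkdhsmy' (12 bytes)
Body byte 11 = 'y'

Answer: y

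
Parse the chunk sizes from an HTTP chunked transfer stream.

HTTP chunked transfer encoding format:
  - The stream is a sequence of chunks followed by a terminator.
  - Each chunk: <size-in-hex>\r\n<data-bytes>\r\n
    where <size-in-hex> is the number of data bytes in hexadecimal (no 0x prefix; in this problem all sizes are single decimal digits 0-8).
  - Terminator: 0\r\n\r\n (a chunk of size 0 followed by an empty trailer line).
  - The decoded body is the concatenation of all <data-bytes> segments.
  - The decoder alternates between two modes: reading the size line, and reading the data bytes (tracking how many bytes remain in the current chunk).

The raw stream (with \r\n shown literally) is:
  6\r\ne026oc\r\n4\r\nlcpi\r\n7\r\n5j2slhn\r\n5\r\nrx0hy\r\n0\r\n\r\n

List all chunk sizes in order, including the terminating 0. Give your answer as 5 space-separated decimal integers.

Answer: 6 4 7 5 0

Derivation:
Chunk 1: stream[0..1]='6' size=0x6=6, data at stream[3..9]='e026oc' -> body[0..6], body so far='e026oc'
Chunk 2: stream[11..12]='4' size=0x4=4, data at stream[14..18]='lcpi' -> body[6..10], body so far='e026oclcpi'
Chunk 3: stream[20..21]='7' size=0x7=7, data at stream[23..30]='5j2slhn' -> body[10..17], body so far='e026oclcpi5j2slhn'
Chunk 4: stream[32..33]='5' size=0x5=5, data at stream[35..40]='rx0hy' -> body[17..22], body so far='e026oclcpi5j2slhnrx0hy'
Chunk 5: stream[42..43]='0' size=0 (terminator). Final body='e026oclcpi5j2slhnrx0hy' (22 bytes)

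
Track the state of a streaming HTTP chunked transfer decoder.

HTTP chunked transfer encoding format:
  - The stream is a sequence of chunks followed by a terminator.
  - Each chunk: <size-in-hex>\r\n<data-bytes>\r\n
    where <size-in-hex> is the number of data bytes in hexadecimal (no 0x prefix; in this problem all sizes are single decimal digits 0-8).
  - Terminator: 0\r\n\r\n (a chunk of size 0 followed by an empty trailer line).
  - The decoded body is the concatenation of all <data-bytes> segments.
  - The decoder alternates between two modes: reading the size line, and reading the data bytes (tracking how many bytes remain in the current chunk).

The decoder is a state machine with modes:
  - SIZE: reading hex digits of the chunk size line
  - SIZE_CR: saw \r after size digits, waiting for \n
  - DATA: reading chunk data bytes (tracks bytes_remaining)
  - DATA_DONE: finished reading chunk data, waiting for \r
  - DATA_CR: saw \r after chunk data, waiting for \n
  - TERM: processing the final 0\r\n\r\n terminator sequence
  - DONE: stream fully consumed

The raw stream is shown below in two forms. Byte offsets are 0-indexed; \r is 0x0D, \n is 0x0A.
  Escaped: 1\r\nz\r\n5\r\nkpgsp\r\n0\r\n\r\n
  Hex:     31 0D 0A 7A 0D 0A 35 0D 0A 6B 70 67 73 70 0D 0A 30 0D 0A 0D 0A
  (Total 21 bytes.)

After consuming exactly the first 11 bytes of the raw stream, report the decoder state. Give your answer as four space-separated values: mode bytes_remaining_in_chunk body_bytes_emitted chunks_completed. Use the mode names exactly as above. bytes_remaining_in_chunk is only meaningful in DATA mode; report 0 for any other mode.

Byte 0 = '1': mode=SIZE remaining=0 emitted=0 chunks_done=0
Byte 1 = 0x0D: mode=SIZE_CR remaining=0 emitted=0 chunks_done=0
Byte 2 = 0x0A: mode=DATA remaining=1 emitted=0 chunks_done=0
Byte 3 = 'z': mode=DATA_DONE remaining=0 emitted=1 chunks_done=0
Byte 4 = 0x0D: mode=DATA_CR remaining=0 emitted=1 chunks_done=0
Byte 5 = 0x0A: mode=SIZE remaining=0 emitted=1 chunks_done=1
Byte 6 = '5': mode=SIZE remaining=0 emitted=1 chunks_done=1
Byte 7 = 0x0D: mode=SIZE_CR remaining=0 emitted=1 chunks_done=1
Byte 8 = 0x0A: mode=DATA remaining=5 emitted=1 chunks_done=1
Byte 9 = 'k': mode=DATA remaining=4 emitted=2 chunks_done=1
Byte 10 = 'p': mode=DATA remaining=3 emitted=3 chunks_done=1

Answer: DATA 3 3 1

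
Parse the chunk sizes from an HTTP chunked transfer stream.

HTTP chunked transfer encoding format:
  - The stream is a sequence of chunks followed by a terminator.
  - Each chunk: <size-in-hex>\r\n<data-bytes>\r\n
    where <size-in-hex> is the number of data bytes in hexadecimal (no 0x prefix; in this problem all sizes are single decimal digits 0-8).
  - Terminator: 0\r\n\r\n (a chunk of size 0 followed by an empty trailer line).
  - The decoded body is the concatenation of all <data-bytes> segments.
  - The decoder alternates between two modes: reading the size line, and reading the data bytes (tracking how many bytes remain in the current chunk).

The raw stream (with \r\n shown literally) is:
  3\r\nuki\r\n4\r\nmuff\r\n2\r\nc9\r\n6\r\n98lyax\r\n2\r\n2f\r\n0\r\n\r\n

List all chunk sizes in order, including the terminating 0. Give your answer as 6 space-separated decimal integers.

Answer: 3 4 2 6 2 0

Derivation:
Chunk 1: stream[0..1]='3' size=0x3=3, data at stream[3..6]='uki' -> body[0..3], body so far='uki'
Chunk 2: stream[8..9]='4' size=0x4=4, data at stream[11..15]='muff' -> body[3..7], body so far='ukimuff'
Chunk 3: stream[17..18]='2' size=0x2=2, data at stream[20..22]='c9' -> body[7..9], body so far='ukimuffc9'
Chunk 4: stream[24..25]='6' size=0x6=6, data at stream[27..33]='98lyax' -> body[9..15], body so far='ukimuffc998lyax'
Chunk 5: stream[35..36]='2' size=0x2=2, data at stream[38..40]='2f' -> body[15..17], body so far='ukimuffc998lyax2f'
Chunk 6: stream[42..43]='0' size=0 (terminator). Final body='ukimuffc998lyax2f' (17 bytes)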